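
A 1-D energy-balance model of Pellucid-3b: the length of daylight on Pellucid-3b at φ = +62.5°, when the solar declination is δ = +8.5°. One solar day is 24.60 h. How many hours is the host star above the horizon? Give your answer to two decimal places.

14.58 h

cos H₀ = −tan φ · tan δ = −tan(+62.5°) × tan(+8.500°) = -0.2871, so H₀ = 1.8620 rad = 106.68°.
Daylight = 2H₀/(2π) × 24.60 h = (1.8620/π) × 24.60 = 14.58 h.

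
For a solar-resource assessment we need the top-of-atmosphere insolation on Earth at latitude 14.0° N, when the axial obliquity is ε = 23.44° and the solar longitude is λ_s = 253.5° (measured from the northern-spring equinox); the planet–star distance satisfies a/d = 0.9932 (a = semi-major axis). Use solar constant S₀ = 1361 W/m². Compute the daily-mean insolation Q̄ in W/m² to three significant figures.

Q̄ ≈ 323 W/m²

Solar declination: sin δ = sin ε · sin λ_s = sin 23.44° × sin 253.5° = -0.38141, so δ = -22.421°.
cos H₀ = −tan(+14.0°) tan(-22.421°) = 0.1029, H₀ = 1.4677 rad.
Bracket: H₀ sin φ sin δ + cos φ cos δ sin H₀ = 1.4677×0.24192×-0.38141 + 0.97030×0.92441×0.99469 = -0.135426 + 0.892192 = 0.756766.
Inverse-square distance factor (a/d)² = 0.9932² = 0.986446.
Q̄ = (S₀/π) × 0.986446 × [bracket] = (1361/π) × 0.986446 × 0.756766 = 323.4 W/m².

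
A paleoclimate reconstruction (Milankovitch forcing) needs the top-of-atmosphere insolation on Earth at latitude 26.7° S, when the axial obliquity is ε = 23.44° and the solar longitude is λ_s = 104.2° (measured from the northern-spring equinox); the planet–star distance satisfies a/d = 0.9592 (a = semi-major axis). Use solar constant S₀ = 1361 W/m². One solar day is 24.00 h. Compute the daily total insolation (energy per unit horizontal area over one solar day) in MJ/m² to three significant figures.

19.6 MJ/m²

Solar declination: sin δ = sin ε · sin λ_s = sin 23.44° × sin 104.2° = 0.38563, so δ = +22.683°.
cos H₀ = −tan(-26.7°) tan(+22.683°) = 0.2102, H₀ = 1.3590 rad.
Bracket: H₀ sin φ sin δ + cos φ cos δ sin H₀ = 1.3590×-0.44932×0.38563 + 0.89337×0.92265×0.97766 = -0.235476 + 0.805854 = 0.570378.
Inverse-square distance factor (a/d)² = 0.9592² = 0.920065.
Q̄ = (S₀/π) × 0.920065 × [bracket] = (1361/π) × 0.920065 × 0.570378 = 227.35 W/m².
Daily total = Q̄ × 24.00 h × 3600 s/h = 227.35 × 24.00 × 3600 / 10⁶ = 19.64 MJ/m².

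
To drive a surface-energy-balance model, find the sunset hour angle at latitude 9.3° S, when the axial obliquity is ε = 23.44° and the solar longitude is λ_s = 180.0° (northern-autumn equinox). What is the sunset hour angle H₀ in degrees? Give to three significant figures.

Solar declination: sin δ = sin ε · sin λ_s = sin 23.44° × sin 180.0° = 0.00000, so δ = +0.000°.
cos H₀ = −tan φ · tan δ = −tan(-9.3°) × tan(+0.000°) = 0.0000, so H₀ = 1.5708 rad = 90.00°.

H₀ = 90.0°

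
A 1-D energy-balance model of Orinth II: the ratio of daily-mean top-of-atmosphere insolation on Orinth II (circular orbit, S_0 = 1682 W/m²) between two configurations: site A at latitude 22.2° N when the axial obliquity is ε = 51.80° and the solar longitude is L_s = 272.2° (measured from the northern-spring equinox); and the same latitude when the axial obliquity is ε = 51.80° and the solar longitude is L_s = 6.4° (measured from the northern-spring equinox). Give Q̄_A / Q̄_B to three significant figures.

Q̄_A / Q̄_B ≈ 0.191

— Configuration A (ϕ=+22.2°):
Solar declination: sin δ = sin ε · sin L_s = sin 51.80° × sin 272.2° = -0.78528, so δ = -51.746°.
cos h₀ = −tan(+22.2°) tan(-51.746°) = 0.5176, h₀ = 1.0268 rad.
Bracket: h₀ sin ϕ sin δ + cos ϕ cos δ sin h₀ = 1.0268×0.37784×-0.78528 + 0.92587×0.61914×0.85563 = -0.304662 + 0.490484 = 0.185822.
Q̄ = (S_0/π) × [bracket] = (1682/π) × 0.185822 = 99.489 W/m².
— Configuration B (ϕ=+22.2°):
Solar declination: sin δ = sin ε · sin L_s = sin 51.80° × sin 6.4° = 0.08760, so δ = +5.025°.
cos h₀ = −tan(+22.2°) tan(+5.025°) = -0.0359, h₀ = 1.6067 rad.
Bracket: h₀ sin ϕ sin δ + cos ϕ cos δ sin h₀ = 1.6067×0.37784×0.08760 + 0.92587×0.99616×0.99936 = 0.053180 + 0.921724 = 0.974904.
Q̄ = (S_0/π) × [bracket] = (1682/π) × 0.974904 = 521.96 W/m².
Ratio Q̄_A / Q̄_B = 99.489 / 521.96 = 0.1906.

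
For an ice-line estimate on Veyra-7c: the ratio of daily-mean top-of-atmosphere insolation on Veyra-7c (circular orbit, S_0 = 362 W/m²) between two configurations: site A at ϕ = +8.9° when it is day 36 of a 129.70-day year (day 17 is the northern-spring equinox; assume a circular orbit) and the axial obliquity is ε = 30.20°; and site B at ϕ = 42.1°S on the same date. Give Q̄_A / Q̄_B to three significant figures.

Q̄_A / Q̄_B ≈ 3.22

— Configuration A (ϕ=+8.9°):
Solar longitude: L_s = 360° × (36 − 17)/129.70 = 52.737°.
sin δ = sin 30.20° × sin 52.737° = 0.40034, so δ = +23.599°.
cos h₀ = −tan(+8.9°) tan(+23.599°) = -0.0684, h₀ = 1.6393 rad.
Bracket: h₀ sin ϕ sin δ + cos ϕ cos δ sin h₀ = 1.6393×0.15471×0.40034 + 0.98796×0.91637×0.99766 = 0.101533 + 0.903218 = 1.004751.
Q̄ = (S_0/π) × [bracket] = (362/π) × 1.004751 = 115.78 W/m².
— Configuration B (ϕ=-42.1°):
cos h₀ = −tan(-42.1°) tan(+23.599°) = 0.3947, h₀ = 1.1650 rad.
Bracket: h₀ sin ϕ sin δ + cos ϕ cos δ sin h₀ = 1.1650×-0.67043×0.40034 + 0.74198×0.91637×0.91879 = -0.312686 + 0.624711 = 0.312025.
Q̄ = (S_0/π) × [bracket] = (362/π) × 0.312025 = 35.954 W/m².
Ratio Q̄_A / Q̄_B = 115.78 / 35.954 = 3.220.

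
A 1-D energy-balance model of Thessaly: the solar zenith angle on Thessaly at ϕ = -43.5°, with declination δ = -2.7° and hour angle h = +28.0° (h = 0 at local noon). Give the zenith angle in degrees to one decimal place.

θ_z = 47.8°

cos θ_z = sin ϕ sin δ + cos ϕ cos δ cos h = 0.032426 + 0.639757 = 0.672183.
θ_z = arccos(0.672183) = 47.8°.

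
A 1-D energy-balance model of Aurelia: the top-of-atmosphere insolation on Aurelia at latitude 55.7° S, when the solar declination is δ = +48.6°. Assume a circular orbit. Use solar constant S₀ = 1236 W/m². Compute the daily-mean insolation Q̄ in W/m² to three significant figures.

cos H₀ = −tan(-55.7°) tan(+48.600°) = 1.6628 ≥ 1 ⇒ polar night, H₀ = 0 and Q̄ = 0.

Q̄ ≈ 0.00 W/m²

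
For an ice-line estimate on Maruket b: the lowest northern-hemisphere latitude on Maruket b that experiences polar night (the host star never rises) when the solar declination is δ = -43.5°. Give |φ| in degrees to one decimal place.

Polar night requires cos H₀ = −tan φ tan δ ≥ 1, i.e. tan φ tan δ ≤ −1.
The boundary is |tan φ| · |tan δ| = 1, so |φ| = 90° − |δ| = 90° − 43.5° = 46.5° in the northern hemisphere.

|φ| = 46.5°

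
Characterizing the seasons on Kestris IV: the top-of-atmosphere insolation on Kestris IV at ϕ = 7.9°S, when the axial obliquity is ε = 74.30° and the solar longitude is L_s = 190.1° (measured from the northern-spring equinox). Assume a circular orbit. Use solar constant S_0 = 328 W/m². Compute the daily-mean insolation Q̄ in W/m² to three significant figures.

Q̄ ≈ 106 W/m²

Solar declination: sin δ = sin ε · sin L_s = sin 74.30° × sin 190.1° = -0.16882, so δ = -9.719°.
cos h₀ = −tan(-7.9°) tan(-9.719°) = -0.0238, h₀ = 1.5946 rad.
Bracket: h₀ sin ϕ sin δ + cos ϕ cos δ sin h₀ = 1.5946×-0.13744×-0.16882 + 0.99051×0.98565×0.99972 = 0.036999 + 0.976023 = 1.013022.
Q̄ = (S_0/π) × [bracket] = (328/π) × 1.013022 = 105.8 W/m².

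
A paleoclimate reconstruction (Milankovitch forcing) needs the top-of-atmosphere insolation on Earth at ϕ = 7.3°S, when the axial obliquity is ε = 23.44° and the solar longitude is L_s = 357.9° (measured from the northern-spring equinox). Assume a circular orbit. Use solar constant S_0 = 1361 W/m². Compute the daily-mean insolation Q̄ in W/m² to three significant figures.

Solar declination: sin δ = sin ε · sin L_s = sin 23.44° × sin 357.9° = -0.01458, so δ = -0.835°.
cos h₀ = −tan(-7.3°) tan(-0.835°) = -0.0019, h₀ = 1.5727 rad.
Bracket: h₀ sin ϕ sin δ + cos ϕ cos δ sin h₀ = 1.5727×-0.12706×-0.01458 + 0.99189×0.99989×1.00000 = 0.002913 + 0.991781 = 0.994694.
Q̄ = (S_0/π) × [bracket] = (1361/π) × 0.994694 = 430.9 W/m².

Q̄ ≈ 431 W/m²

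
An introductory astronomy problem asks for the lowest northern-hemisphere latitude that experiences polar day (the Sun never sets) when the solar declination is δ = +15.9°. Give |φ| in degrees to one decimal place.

Polar day requires cos H₀ = −tan φ tan δ ≤ −1, i.e. tan φ tan δ ≥ 1.
The boundary is |tan φ| · |tan δ| = 1, so |φ| = 90° − |δ| = 90° − 15.9° = 74.1° in the northern hemisphere.

|φ| = 74.1°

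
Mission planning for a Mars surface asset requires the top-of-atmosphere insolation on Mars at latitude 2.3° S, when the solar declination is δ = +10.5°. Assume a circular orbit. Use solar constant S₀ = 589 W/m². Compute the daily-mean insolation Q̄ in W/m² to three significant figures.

cos H₀ = −tan(-2.3°) tan(+10.500°) = 0.0074, H₀ = 1.5634 rad.
Bracket: H₀ sin φ sin δ + cos φ cos δ sin H₀ = 1.5634×-0.04013×0.18224 + 0.99919×0.98325×0.99997 = -0.011434 + 0.982424 = 0.970990.
Q̄ = (S₀/π) × [bracket] = (589/π) × 0.970990 = 182.0 W/m².

Q̄ ≈ 182 W/m²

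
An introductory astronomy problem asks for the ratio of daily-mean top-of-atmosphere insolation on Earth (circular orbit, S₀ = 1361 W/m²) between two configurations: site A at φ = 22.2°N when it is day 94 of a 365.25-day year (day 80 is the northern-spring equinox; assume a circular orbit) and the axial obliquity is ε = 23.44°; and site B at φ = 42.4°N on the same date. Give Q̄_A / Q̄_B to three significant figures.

— Configuration A (φ=+22.2°):
Solar longitude: λ_s = 360° × (94 − 80)/365.25 = 13.799°.
sin δ = sin 23.44° × sin 13.799° = 0.09488, so δ = +5.444°.
cos H₀ = −tan(+22.2°) tan(+5.444°) = -0.0389, H₀ = 1.6097 rad.
Bracket: H₀ sin φ sin δ + cos φ cos δ sin H₀ = 1.6097×0.37784×0.09488 + 0.92587×0.99549×0.99924 = 0.057707 + 0.920994 = 0.978701.
Q̄ = (S₀/π) × [bracket] = (1361/π) × 0.978701 = 423.99 W/m².
— Configuration B (φ=+42.4°):
cos H₀ = −tan(+42.4°) tan(+5.444°) = -0.0870, H₀ = 1.6579 rad.
Bracket: H₀ sin φ sin δ + cos φ cos δ sin H₀ = 1.6579×0.67430×0.09488 + 0.73846×0.99549×0.99621 = 0.106068 + 0.732343 = 0.838411.
Q̄ = (S₀/π) × [bracket] = (1361/π) × 0.838411 = 363.22 W/m².
Ratio Q̄_A / Q̄_B = 423.99 / 363.22 = 1.167.

Q̄_A / Q̄_B ≈ 1.17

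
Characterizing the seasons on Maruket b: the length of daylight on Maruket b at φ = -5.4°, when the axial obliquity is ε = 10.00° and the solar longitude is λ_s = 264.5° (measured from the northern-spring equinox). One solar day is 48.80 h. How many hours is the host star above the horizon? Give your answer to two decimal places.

24.66 h

Solar declination: sin δ = sin ε · sin λ_s = sin 10.00° × sin 264.5° = -0.17285, so δ = -9.953°.
cos H₀ = −tan φ · tan δ = −tan(-5.4°) × tan(-9.953°) = -0.0166, so H₀ = 1.5874 rad = 90.95°.
Daylight = 2H₀/(2π) × 48.80 h = (1.5874/π) × 48.80 = 24.66 h.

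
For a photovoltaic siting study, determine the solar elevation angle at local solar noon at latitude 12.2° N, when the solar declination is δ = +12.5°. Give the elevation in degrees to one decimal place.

At local noon the hour angle is zero, so the zenith angle equals |ϕ − δ| = |+12.2° − (+12.500°)| = 0.300°.
Elevation = 90° − 0.300° = 89.7°.

89.7°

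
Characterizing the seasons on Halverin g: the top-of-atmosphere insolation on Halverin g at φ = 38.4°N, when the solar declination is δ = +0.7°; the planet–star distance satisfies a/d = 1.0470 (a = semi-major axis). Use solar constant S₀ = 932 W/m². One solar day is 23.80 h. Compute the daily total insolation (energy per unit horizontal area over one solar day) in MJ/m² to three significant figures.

cos H₀ = −tan(+38.4°) tan(+0.700°) = -0.0097, H₀ = 1.5805 rad.
Bracket: H₀ sin φ sin δ + cos φ cos δ sin H₀ = 1.5805×0.62115×0.01222 + 0.78369×0.99993×0.99995 = 0.011997 + 0.783596 = 0.795593.
Inverse-square distance factor (a/d)² = 1.0470² = 1.096209.
Q̄ = (S₀/π) × 1.096209 × [bracket] = (932/π) × 1.096209 × 0.795593 = 258.73 W/m².
Daily total = Q̄ × 23.80 h × 3600 s/h = 258.73 × 23.80 × 3600 / 10⁶ = 22.17 MJ/m².

22.2 MJ/m²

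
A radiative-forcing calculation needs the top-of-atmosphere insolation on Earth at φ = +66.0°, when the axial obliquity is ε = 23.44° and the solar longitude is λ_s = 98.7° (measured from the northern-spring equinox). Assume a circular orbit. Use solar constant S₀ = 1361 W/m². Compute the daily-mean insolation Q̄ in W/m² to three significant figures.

Q̄ ≈ 490 W/m²

Solar declination: sin δ = sin ε · sin λ_s = sin 23.44° × sin 98.7° = 0.39321, so δ = +23.154°.
cos H₀ = −tan(+66.0°) tan(+23.154°) = -0.9605, H₀ = 2.8597 rad.
Bracket: H₀ sin φ sin δ + cos φ cos δ sin H₀ = 2.8597×0.91355×0.39321 + 0.40674×0.91945×0.27814 = 1.027253 + 0.104018 = 1.131271.
Q̄ = (S₀/π) × [bracket] = (1361/π) × 1.131271 = 490.1 W/m².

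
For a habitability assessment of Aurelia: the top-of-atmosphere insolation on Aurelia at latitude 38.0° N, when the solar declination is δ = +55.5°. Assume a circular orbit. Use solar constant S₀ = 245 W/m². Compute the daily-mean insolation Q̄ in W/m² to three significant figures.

cos H₀ = −tan(+38.0°) tan(+55.500°) = -1.1368 ≤ −1 ⇒ polar day, H₀ = π.
Bracket: H₀ sin φ sin δ + cos φ cos δ sin H₀ = 3.1416×0.61566×0.82413 + 0.78801×0.56641×0.00000 = 1.593997 + 0.000000 = 1.593997.
Q̄ = (S₀/π) × [bracket] = (245/π) × 1.593997 = 124.3 W/m².

Q̄ ≈ 124 W/m²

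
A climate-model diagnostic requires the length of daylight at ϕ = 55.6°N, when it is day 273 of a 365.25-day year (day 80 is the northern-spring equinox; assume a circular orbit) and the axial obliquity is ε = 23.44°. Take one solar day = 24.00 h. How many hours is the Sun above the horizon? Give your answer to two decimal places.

11.21 h

Solar longitude: L_s = 360° × (273 − 80)/365.25 = 190.226°.
sin δ = sin 23.44° × sin 190.226° = -0.07062, so δ = -4.050°.
cos h₀ = −tan ϕ · tan δ = −tan(+55.6°) × tan(-4.050°) = 0.1034, so h₀ = 1.4672 rad = 84.07°.
Daylight = 2h₀/(2π) × 24.00 h = (1.4672/π) × 24.00 = 11.21 h.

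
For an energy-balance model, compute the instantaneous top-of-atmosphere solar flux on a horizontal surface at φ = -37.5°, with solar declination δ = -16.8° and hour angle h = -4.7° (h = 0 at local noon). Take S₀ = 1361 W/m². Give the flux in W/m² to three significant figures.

1.27e+03 W/m²

cos θ_z = sin φ sin δ + cos φ cos δ cos h = 0.175951 + 0.756939 = 0.932890.
Flux = S₀ · cos θ_z = 1361 × 0.932890 = 1270 W/m².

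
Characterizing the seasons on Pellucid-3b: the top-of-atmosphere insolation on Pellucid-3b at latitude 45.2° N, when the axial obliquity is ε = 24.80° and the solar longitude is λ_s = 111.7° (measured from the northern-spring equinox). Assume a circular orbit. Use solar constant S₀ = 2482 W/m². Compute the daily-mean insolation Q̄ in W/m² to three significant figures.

Solar declination: sin δ = sin ε · sin λ_s = sin 24.80° × sin 111.7° = 0.38973, so δ = +22.937°.
cos H₀ = −tan(+45.2°) tan(+22.937°) = -0.4262, H₀ = 2.0110 rad.
Bracket: H₀ sin φ sin δ + cos φ cos δ sin H₀ = 2.0110×0.70957×0.38973 + 0.70463×0.92093×0.90465 = 0.556123 + 0.587041 = 1.143164.
Q̄ = (S₀/π) × [bracket] = (2482/π) × 1.143164 = 903.2 W/m².

Q̄ ≈ 903 W/m²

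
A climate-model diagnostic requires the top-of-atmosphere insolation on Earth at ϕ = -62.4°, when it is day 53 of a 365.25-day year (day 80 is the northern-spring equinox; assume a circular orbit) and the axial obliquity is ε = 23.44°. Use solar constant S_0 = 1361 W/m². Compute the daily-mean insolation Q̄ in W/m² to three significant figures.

Solar longitude: L_s = 360° × (53 − 80)/365.25 = -26.612°, i.e. -26.612° + 360° = 333.388°.
sin δ = sin 23.44° × sin 333.388° = -0.17819, so δ = -10.264°.
cos h₀ = −tan(-62.4°) tan(-10.264°) = -0.3464, h₀ = 1.9245 rad.
Bracket: h₀ sin ϕ sin δ + cos ϕ cos δ sin h₀ = 1.9245×-0.88620×-0.17819 + 0.46330×0.98400×0.93809 = 0.303902 + 0.427663 = 0.731565.
Q̄ = (S_0/π) × [bracket] = (1361/π) × 0.731565 = 316.9 W/m².

Q̄ ≈ 317 W/m²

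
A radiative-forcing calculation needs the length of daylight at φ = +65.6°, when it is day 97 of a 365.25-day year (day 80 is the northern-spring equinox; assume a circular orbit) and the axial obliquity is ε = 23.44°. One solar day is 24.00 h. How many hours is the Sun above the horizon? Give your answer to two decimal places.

13.97 h

Solar longitude: λ_s = 360° × (97 − 80)/365.25 = 16.756°.
sin δ = sin 23.44° × sin 16.756° = 0.11468, so δ = +6.585°.
cos H₀ = −tan φ · tan δ = −tan(+65.6°) × tan(+6.585°) = -0.2545, so H₀ = 1.8281 rad = 104.74°.
Daylight = 2H₀/(2π) × 24.00 h = (1.8281/π) × 24.00 = 13.97 h.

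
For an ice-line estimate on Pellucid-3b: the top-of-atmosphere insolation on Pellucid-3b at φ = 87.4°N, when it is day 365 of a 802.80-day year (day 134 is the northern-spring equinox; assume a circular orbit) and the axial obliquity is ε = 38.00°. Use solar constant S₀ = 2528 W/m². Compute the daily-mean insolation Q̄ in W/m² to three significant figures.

Solar longitude: λ_s = 360° × (365 − 134)/802.80 = 103.587°.
sin δ = sin 38.00° × sin 103.587° = 0.59843, so δ = +36.758°.
cos H₀ = −tan(+87.4°) tan(+36.758°) = -16.4489 ≤ −1 ⇒ polar day, H₀ = π.
Bracket: H₀ sin φ sin δ + cos φ cos δ sin H₀ = 3.1416×0.99897×0.59843 + 0.04536×0.80117×0.00000 = 1.878091 + 0.000000 = 1.878091.
Q̄ = (S₀/π) × [bracket] = (2528/π) × 1.878091 = 1511 W/m².

Q̄ ≈ 1.51e+03 W/m²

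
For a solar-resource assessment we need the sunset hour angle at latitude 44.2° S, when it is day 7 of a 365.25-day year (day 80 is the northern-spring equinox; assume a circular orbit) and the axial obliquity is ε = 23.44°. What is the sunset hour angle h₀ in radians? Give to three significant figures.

Solar longitude: L_s = 360° × (7 − 80)/365.25 = -71.951°, i.e. -71.951° + 360° = 288.049°.
sin δ = sin 23.44° × sin 288.049° = -0.37821, so δ = -22.223°.
cos h₀ = −tan ϕ · tan δ = −tan(-44.2°) × tan(-22.223°) = -0.3973, so h₀ = 1.9794 rad = 113.41°.

h₀ = 1.98 rad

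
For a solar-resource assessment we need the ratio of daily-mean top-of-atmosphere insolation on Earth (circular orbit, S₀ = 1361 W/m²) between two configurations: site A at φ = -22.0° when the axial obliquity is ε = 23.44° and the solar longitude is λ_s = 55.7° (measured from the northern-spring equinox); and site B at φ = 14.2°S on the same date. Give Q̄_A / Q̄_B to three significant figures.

— Configuration A (φ=-22.0°):
Solar declination: sin δ = sin ε · sin λ_s = sin 23.44° × sin 55.7° = 0.32861, so δ = +19.185°.
cos H₀ = −tan(-22.0°) tan(+19.185°) = 0.1406, H₀ = 1.4298 rad.
Bracket: H₀ sin φ sin δ + cos φ cos δ sin H₀ = 1.4298×-0.37461×0.32861 + 0.92718×0.94446×0.99007 = -0.176009 + 0.866989 = 0.690980.
Q̄ = (S₀/π) × [bracket] = (1361/π) × 0.690980 = 299.35 W/m².
— Configuration B (φ=-14.2°):
cos H₀ = −tan(-14.2°) tan(+19.185°) = 0.0880, H₀ = 1.4826 rad.
Bracket: H₀ sin φ sin δ + cos φ cos δ sin H₀ = 1.4826×-0.24531×0.32861 + 0.96945×0.94446×0.99612 = -0.119514 + 0.912054 = 0.792540.
Q̄ = (S₀/π) × [bracket] = (1361/π) × 0.792540 = 343.34 W/m².
Ratio Q̄_A / Q̄_B = 299.35 / 343.34 = 0.8719.

Q̄_A / Q̄_B ≈ 0.872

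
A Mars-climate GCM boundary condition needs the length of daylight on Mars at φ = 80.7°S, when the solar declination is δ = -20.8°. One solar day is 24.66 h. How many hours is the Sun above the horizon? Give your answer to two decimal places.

24.66 h

Sunrise equation: cos H₀ = −tan φ · tan δ = -2.3197 ≤ −1, so the Sun never sets (polar day) and H₀ = π.
Daylight = 2H₀/(2π) × 24.66 h = (3.1416/π) × 24.66 = 24.66 h.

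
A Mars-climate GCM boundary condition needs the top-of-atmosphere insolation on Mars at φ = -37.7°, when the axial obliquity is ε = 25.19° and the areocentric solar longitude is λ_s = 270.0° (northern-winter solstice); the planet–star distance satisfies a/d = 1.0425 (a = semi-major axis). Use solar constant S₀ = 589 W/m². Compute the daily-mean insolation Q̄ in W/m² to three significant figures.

sin δ = sin 25.19° × sin 270.0° = -0.42562, so δ = -25.190°.
cos H₀ = −tan(-37.7°) tan(-25.190°) = -0.3635, H₀ = 1.9428 rad.
Bracket: H₀ sin φ sin δ + cos φ cos δ sin H₀ = 1.9428×-0.61153×-0.42562 + 0.79122×0.90490×0.93158 = 0.505671 + 0.666988 = 1.172659.
Inverse-square distance factor (a/d)² = 1.0425² = 1.086806.
Q̄ = (S₀/π) × 1.086806 × [bracket] = (589/π) × 1.086806 × 1.172659 = 238.9 W/m².

Q̄ ≈ 239 W/m²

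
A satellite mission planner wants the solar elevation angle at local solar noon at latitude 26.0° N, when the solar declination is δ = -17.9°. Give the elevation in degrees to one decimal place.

At local noon the hour angle is zero, so the zenith angle equals |φ − δ| = |+26.0° − (-17.900°)| = 43.900°.
Elevation = 90° − 43.900° = 46.1°.

46.1°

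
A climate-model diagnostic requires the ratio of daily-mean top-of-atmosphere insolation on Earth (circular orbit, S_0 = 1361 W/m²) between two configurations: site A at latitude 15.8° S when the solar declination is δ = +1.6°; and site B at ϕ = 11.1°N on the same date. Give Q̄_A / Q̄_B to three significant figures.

Q̄_A / Q̄_B ≈ 0.960

— Configuration A (ϕ=-15.8°):
cos h₀ = −tan(-15.8°) tan(+1.600°) = 0.0079, h₀ = 1.5629 rad.
Bracket: h₀ sin ϕ sin δ + cos ϕ cos δ sin h₀ = 1.5629×-0.27228×0.02792 + 0.96222×0.99961×0.99997 = -0.011881 + 0.961816 = 0.949935.
Q̄ = (S_0/π) × [bracket] = (1361/π) × 0.949935 = 411.53 W/m².
— Configuration B (ϕ=+11.1°):
cos h₀ = −tan(+11.1°) tan(+1.600°) = -0.0055, h₀ = 1.5763 rad.
Bracket: h₀ sin ϕ sin δ + cos ϕ cos δ sin h₀ = 1.5763×0.19252×0.02792 + 0.98129×0.99961×0.99998 = 0.008473 + 0.980888 = 0.989361.
Q̄ = (S_0/π) × [bracket] = (1361/π) × 0.989361 = 428.61 W/m².
Ratio Q̄_A / Q̄_B = 411.53 / 428.61 = 0.9602.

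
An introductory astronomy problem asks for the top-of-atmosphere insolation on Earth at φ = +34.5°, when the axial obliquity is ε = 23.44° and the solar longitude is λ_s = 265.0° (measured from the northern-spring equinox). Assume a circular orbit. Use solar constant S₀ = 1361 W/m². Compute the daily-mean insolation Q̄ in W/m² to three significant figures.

Solar declination: sin δ = sin ε · sin λ_s = sin 23.44° × sin 265.0° = -0.39627, so δ = -23.346°.
cos H₀ = −tan(+34.5°) tan(-23.346°) = 0.2966, H₀ = 1.2696 rad.
Bracket: H₀ sin φ sin δ + cos φ cos δ sin H₀ = 1.2696×0.56641×-0.39627 + 0.82413×0.91813×0.95499 = -0.284963 + 0.722601 = 0.437638.
Q̄ = (S₀/π) × [bracket] = (1361/π) × 0.437638 = 189.6 W/m².

Q̄ ≈ 190 W/m²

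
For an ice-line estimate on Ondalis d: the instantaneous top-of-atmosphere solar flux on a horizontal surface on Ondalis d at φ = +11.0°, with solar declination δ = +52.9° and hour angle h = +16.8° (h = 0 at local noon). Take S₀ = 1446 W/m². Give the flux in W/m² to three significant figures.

cos θ_z = sin φ sin δ + cos φ cos δ cos h = 0.152186 + 0.566853 = 0.719039.
Flux = S₀ · cos θ_z = 1446 × 0.719039 = 1040 W/m².

1.04e+03 W/m²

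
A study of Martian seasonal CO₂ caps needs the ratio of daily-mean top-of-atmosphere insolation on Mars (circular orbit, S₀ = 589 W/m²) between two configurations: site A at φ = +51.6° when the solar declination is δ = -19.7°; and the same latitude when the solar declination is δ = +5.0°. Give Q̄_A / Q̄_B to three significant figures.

Q̄_A / Q̄_B ≈ 0.316

— Configuration A (φ=+51.6°):
cos H₀ = −tan(+51.6°) tan(-19.700°) = 0.4517, H₀ = 1.1021 rad.
Bracket: H₀ sin φ sin δ + cos φ cos δ sin H₀ = 1.1021×0.78369×-0.33710 + 0.62115×0.94147×0.89215 = -0.291155 + 0.521724 = 0.230569.
Q̄ = (S₀/π) × [bracket] = (589/π) × 0.230569 = 43.228 W/m².
— Configuration B (φ=+51.6°):
cos H₀ = −tan(+51.6°) tan(+5.000°) = -0.1104, H₀ = 1.6814 rad.
Bracket: H₀ sin φ sin δ + cos φ cos δ sin H₀ = 1.6814×0.78369×0.08716 + 0.62115×0.99619×0.99389 = 0.114850 + 0.615003 = 0.729853.
Q̄ = (S₀/π) × [bracket] = (589/π) × 0.729853 = 136.84 W/m².
Ratio Q̄_A / Q̄_B = 43.228 / 136.84 = 0.3159.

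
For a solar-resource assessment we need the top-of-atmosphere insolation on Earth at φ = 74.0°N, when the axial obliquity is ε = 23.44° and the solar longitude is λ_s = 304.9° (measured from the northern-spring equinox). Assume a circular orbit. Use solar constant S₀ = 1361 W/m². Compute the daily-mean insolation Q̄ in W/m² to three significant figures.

Solar declination: sin δ = sin ε · sin λ_s = sin 23.44° × sin 304.9° = -0.32625, so δ = -19.041°.
cos H₀ = −tan(+74.0°) tan(-19.041°) = 1.2036 ≥ 1 ⇒ polar night, H₀ = 0 and Q̄ = 0.

Q̄ ≈ 0.00 W/m²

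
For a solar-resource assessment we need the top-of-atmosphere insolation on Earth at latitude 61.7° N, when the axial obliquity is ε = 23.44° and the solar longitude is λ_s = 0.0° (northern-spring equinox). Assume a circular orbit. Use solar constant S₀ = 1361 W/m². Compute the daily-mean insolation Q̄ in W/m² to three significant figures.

Q̄ ≈ 205 W/m²

Solar declination: sin δ = sin ε · sin λ_s = sin 23.44° × sin 0.0° = 0.00000, so δ = +0.000°.
cos H₀ = −tan(+61.7°) tan(+0.000°) = -0.0000, H₀ = 1.5708 rad.
Bracket: H₀ sin φ sin δ + cos φ cos δ sin H₀ = 1.5708×0.88048×0.00000 + 0.47409×1.00000×1.00000 = 0.000000 + 0.474090 = 0.474090.
Q̄ = (S₀/π) × [bracket] = (1361/π) × 0.474090 = 205.4 W/m².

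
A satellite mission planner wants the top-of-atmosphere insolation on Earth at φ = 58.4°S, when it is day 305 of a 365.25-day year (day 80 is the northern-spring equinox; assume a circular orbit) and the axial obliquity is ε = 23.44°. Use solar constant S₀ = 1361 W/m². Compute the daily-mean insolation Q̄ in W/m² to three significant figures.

Solar longitude: λ_s = 360° × (305 − 80)/365.25 = 221.766°.
sin δ = sin 23.44° × sin 221.766° = -0.26496, so δ = -15.365°.
cos H₀ = −tan(-58.4°) tan(-15.365°) = -0.4467, H₀ = 2.0338 rad.
Bracket: H₀ sin φ sin δ + cos φ cos δ sin H₀ = 2.0338×-0.85173×-0.26496 + 0.52399×0.96426×0.89471 = 0.458977 + 0.452063 = 0.911040.
Q̄ = (S₀/π) × [bracket] = (1361/π) × 0.911040 = 394.7 W/m².

Q̄ ≈ 395 W/m²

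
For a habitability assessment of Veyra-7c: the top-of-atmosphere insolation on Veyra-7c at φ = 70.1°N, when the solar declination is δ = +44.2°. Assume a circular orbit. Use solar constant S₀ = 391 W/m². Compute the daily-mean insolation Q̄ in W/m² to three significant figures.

Q̄ ≈ 256 W/m²

cos H₀ = −tan(+70.1°) tan(+44.200°) = -2.6864 ≤ −1 ⇒ polar day, H₀ = π.
Bracket: H₀ sin φ sin δ + cos φ cos δ sin H₀ = 3.1416×0.94029×0.69717 + 0.34038×0.71691×0.00000 = 2.059451 + 0.000000 = 2.059451.
Q̄ = (S₀/π) × [bracket] = (391/π) × 2.059451 = 256.3 W/m².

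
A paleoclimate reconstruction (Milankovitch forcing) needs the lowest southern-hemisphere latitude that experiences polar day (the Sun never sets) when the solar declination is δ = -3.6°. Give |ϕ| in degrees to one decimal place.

Polar day requires cos h₀ = −tan ϕ tan δ ≤ −1, i.e. tan ϕ tan δ ≥ 1.
The boundary is |tan ϕ| · |tan δ| = 1, so |ϕ| = 90° − |δ| = 90° − 3.6° = 86.4° in the southern hemisphere.

|ϕ| = 86.4°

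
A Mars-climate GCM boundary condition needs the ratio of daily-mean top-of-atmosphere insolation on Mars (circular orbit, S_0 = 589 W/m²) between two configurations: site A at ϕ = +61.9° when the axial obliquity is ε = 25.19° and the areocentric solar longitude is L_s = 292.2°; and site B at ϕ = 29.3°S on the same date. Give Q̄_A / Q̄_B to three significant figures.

— Configuration A (ϕ=+61.9°):
sin δ = sin 25.19° × sin 292.2° = -0.39407, so δ = -23.208°.
cos h₀ = −tan(+61.9°) tan(-23.208°) = 0.8030, h₀ = 0.6385 rad.
Bracket: h₀ sin ϕ sin δ + cos ϕ cos δ sin h₀ = 0.6385×0.88213×-0.39407 + 0.47101×0.91908×0.59597 = -0.221956 + 0.257993 = 0.036037.
Q̄ = (S_0/π) × [bracket] = (589/π) × 0.036037 = 6.7564 W/m².
— Configuration B (ϕ=-29.3°):
cos h₀ = −tan(-29.3°) tan(-23.208°) = -0.2406, h₀ = 1.8138 rad.
Bracket: h₀ sin ϕ sin δ + cos ϕ cos δ sin h₀ = 1.8138×-0.48938×-0.39407 + 0.87207×0.91908×0.97062 = 0.349791 + 0.777954 = 1.127745.
Q̄ = (S_0/π) × [bracket] = (589/π) × 1.127745 = 211.43 W/m².
Ratio Q̄_A / Q̄_B = 6.7564 / 211.43 = 0.03196.

Q̄_A / Q̄_B ≈ 0.0320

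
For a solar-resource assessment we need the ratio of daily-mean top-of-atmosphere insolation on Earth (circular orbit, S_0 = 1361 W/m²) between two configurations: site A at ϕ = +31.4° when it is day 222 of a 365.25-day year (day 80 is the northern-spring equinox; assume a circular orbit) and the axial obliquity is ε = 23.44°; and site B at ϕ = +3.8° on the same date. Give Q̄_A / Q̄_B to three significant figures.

Q̄_A / Q̄_B ≈ 1.05

— Configuration A (ϕ=+31.4°):
Solar longitude: L_s = 360° × (222 − 80)/365.25 = 139.959°.
sin δ = sin 23.44° × sin 139.959° = 0.25591, so δ = +14.828°.
cos h₀ = −tan(+31.4°) tan(+14.828°) = -0.1616, h₀ = 1.7331 rad.
Bracket: h₀ sin ϕ sin δ + cos ϕ cos δ sin h₀ = 1.7331×0.52101×0.25591 + 0.85355×0.96670×0.98686 = 0.231077 + 0.814285 = 1.045362.
Q̄ = (S_0/π) × [bracket] = (1361/π) × 1.045362 = 452.87 W/m².
— Configuration B (ϕ=+3.8°):
cos h₀ = −tan(+3.8°) tan(+14.828°) = -0.0176, h₀ = 1.5884 rad.
Bracket: h₀ sin ϕ sin δ + cos ϕ cos δ sin h₀ = 1.5884×0.06627×0.25591 + 0.99780×0.96670×0.99985 = 0.026938 + 0.964429 = 0.991367.
Q̄ = (S_0/π) × [bracket] = (1361/π) × 0.991367 = 429.48 W/m².
Ratio Q̄_A / Q̄_B = 452.87 / 429.48 = 1.054.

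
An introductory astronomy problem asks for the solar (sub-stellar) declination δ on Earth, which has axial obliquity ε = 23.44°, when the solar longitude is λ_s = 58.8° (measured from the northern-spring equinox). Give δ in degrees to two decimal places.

sin δ = sin ε · sin λ_s = sin 23.44° × sin 58.8° = 0.340254.
δ = arcsin(0.340254) = +19.89°.

δ = +19.89°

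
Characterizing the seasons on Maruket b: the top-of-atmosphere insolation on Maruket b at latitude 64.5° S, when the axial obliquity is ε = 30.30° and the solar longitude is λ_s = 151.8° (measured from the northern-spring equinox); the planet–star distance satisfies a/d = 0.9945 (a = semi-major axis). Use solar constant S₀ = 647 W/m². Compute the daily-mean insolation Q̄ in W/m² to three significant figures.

Q̄ ≈ 27.9 W/m²

Solar declination: sin δ = sin ε · sin λ_s = sin 30.30° × sin 151.8° = 0.23841, so δ = +13.793°.
cos H₀ = −tan(-64.5°) tan(+13.793°) = 0.5147, H₀ = 1.0302 rad.
Bracket: H₀ sin φ sin δ + cos φ cos δ sin H₀ = 1.0302×-0.90259×0.23841 + 0.43051×0.97116×0.85738 = -0.221685 + 0.358466 = 0.136781.
Inverse-square distance factor (a/d)² = 0.9945² = 0.989030.
Q̄ = (S₀/π) × 0.989030 × [bracket] = (647/π) × 0.989030 × 0.136781 = 27.86 W/m².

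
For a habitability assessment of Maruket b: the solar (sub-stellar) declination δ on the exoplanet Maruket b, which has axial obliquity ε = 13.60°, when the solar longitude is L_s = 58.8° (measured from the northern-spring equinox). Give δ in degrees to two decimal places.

δ = +11.60°

sin δ = sin ε · sin L_s = sin 13.60° × sin 58.8° = 0.201132.
δ = arcsin(0.201132) = +11.60°.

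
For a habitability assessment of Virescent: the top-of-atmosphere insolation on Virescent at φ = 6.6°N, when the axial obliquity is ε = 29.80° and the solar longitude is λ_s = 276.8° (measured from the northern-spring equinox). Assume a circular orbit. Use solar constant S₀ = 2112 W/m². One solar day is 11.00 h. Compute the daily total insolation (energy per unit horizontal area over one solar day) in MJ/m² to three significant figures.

Solar declination: sin δ = sin ε · sin λ_s = sin 29.80° × sin 276.8° = -0.49348, so δ = -29.569°.
cos H₀ = −tan(+6.6°) tan(-29.569°) = 0.0656, H₀ = 1.5051 rad.
Bracket: H₀ sin φ sin δ + cos φ cos δ sin H₀ = 1.5051×0.11494×-0.49348 + 0.99337×0.86976×0.99784 = -0.085370 + 0.862127 = 0.776757.
Q̄ = (S₀/π) × [bracket] = (2112/π) × 0.776757 = 522.19 W/m².
Daily total = Q̄ × 11.00 h × 3600 s/h = 522.19 × 11.00 × 3600 / 10⁶ = 20.68 MJ/m².

20.7 MJ/m²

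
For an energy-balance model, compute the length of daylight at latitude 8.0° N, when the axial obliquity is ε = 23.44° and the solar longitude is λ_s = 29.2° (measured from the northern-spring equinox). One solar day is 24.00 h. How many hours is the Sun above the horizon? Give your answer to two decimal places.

12.21 h

Solar declination: sin δ = sin ε · sin λ_s = sin 23.44° × sin 29.2° = 0.19406, so δ = +11.190°.
cos H₀ = −tan φ · tan δ = −tan(+8.0°) × tan(+11.190°) = -0.0278, so H₀ = 1.5986 rad = 91.59°.
Daylight = 2H₀/(2π) × 24.00 h = (1.5986/π) × 24.00 = 12.21 h.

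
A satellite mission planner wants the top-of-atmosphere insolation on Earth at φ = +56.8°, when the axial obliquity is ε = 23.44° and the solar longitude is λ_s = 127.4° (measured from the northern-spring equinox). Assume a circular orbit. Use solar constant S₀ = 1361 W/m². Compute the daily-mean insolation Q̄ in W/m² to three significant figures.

Q̄ ≈ 435 W/m²

Solar declination: sin δ = sin ε · sin λ_s = sin 23.44° × sin 127.4° = 0.31601, so δ = +18.422°.
cos H₀ = −tan(+56.8°) tan(+18.422°) = -0.5090, H₀ = 2.1048 rad.
Bracket: H₀ sin φ sin δ + cos φ cos δ sin H₀ = 2.1048×0.83676×0.31601 + 0.54756×0.94876×0.86077 = 0.556561 + 0.447173 = 1.003734.
Q̄ = (S₀/π) × [bracket] = (1361/π) × 1.003734 = 434.8 W/m².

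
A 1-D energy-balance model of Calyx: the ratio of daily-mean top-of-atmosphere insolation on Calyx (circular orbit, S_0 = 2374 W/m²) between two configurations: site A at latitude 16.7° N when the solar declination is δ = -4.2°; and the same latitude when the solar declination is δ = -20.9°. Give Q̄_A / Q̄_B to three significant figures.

— Configuration A (ϕ=+16.7°):
cos h₀ = −tan(+16.7°) tan(-4.200°) = 0.0220, h₀ = 1.5488 rad.
Bracket: h₀ sin ϕ sin δ + cos ϕ cos δ sin h₀ = 1.5488×0.28736×-0.07324 + 0.95782×0.99731×0.99976 = -0.032596 + 0.955014 = 0.922418.
Q̄ = (S_0/π) × [bracket] = (2374/π) × 0.922418 = 697.04 W/m².
— Configuration B (ϕ=+16.7°):
cos h₀ = −tan(+16.7°) tan(-20.900°) = 0.1146, h₀ = 1.4560 rad.
Bracket: h₀ sin ϕ sin δ + cos ϕ cos δ sin h₀ = 1.4560×0.28736×-0.35674 + 0.95782×0.93420×0.99342 = -0.149259 + 0.888908 = 0.739649.
Q̄ = (S_0/π) × [bracket] = (2374/π) × 0.739649 = 558.93 W/m².
Ratio Q̄_A / Q̄_B = 697.04 / 558.93 = 1.247.

Q̄_A / Q̄_B ≈ 1.25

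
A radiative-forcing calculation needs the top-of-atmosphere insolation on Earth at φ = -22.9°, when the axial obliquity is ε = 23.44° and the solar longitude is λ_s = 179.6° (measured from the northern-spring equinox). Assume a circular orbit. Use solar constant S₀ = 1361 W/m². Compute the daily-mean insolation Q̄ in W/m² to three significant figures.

Q̄ ≈ 398 W/m²

Solar declination: sin δ = sin ε · sin λ_s = sin 23.44° × sin 179.6° = 0.00278, so δ = +0.159°.
cos H₀ = −tan(-22.9°) tan(+0.159°) = 0.0012, H₀ = 1.5696 rad.
Bracket: H₀ sin φ sin δ + cos φ cos δ sin H₀ = 1.5696×-0.38912×0.00278 + 0.92119×1.00000×1.00000 = -0.001698 + 0.921190 = 0.919492.
Q̄ = (S₀/π) × [bracket] = (1361/π) × 0.919492 = 398.3 W/m².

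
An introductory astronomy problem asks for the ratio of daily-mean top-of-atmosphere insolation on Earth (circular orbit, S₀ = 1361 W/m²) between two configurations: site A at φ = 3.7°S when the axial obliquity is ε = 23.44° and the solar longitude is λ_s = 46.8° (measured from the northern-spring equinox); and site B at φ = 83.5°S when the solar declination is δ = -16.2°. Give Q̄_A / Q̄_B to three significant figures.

Q̄_A / Q̄_B ≈ 1.06

— Configuration A (φ=-3.7°):
Solar declination: sin δ = sin ε · sin λ_s = sin 23.44° × sin 46.8° = 0.28998, so δ = +16.856°.
cos H₀ = −tan(-3.7°) tan(+16.856°) = 0.0196, H₀ = 1.5512 rad.
Bracket: H₀ sin φ sin δ + cos φ cos δ sin H₀ = 1.5512×-0.06453×0.28998 + 0.99792×0.95703×0.99981 = -0.029027 + 0.954858 = 0.925831.
Q̄ = (S₀/π) × [bracket] = (1361/π) × 0.925831 = 401.09 W/m².
— Configuration B (φ=-83.5°):
cos H₀ = −tan(-83.5°) tan(-16.200°) = -2.5499 ≤ −1 ⇒ polar day, H₀ = π.
Bracket: H₀ sin φ sin δ + cos φ cos δ sin H₀ = 3.1416×-0.99357×-0.27899 + 0.11320×0.96029×0.00000 = 0.870839 + 0.000000 = 0.870839.
Q̄ = (S₀/π) × [bracket] = (1361/π) × 0.870839 = 377.26 W/m².
Ratio Q̄_A / Q̄_B = 401.09 / 377.26 = 1.063.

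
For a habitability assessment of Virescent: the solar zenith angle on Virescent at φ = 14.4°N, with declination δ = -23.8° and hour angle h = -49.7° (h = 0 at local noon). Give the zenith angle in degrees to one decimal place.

cos θ_z = sin φ sin δ + cos φ cos δ cos h = -0.100358 + 0.573194 = 0.472836.
θ_z = arccos(0.472836) = 61.8°.

θ_z = 61.8°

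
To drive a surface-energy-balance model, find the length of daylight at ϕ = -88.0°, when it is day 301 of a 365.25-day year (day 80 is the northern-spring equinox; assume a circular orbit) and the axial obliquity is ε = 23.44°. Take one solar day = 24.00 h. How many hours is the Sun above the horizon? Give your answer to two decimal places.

24.00 h

Solar longitude: L_s = 360° × (301 − 80)/365.25 = 217.823°.
sin δ = sin 23.44° × sin 217.823° = -0.24394, so δ = -14.119°.
Sunrise equation: cos h₀ = −tan ϕ · tan δ = -7.2030 ≤ −1, so the Sun never sets (polar day) and h₀ = π.
Daylight = 2h₀/(2π) × 24.00 h = (3.1416/π) × 24.00 = 24.00 h.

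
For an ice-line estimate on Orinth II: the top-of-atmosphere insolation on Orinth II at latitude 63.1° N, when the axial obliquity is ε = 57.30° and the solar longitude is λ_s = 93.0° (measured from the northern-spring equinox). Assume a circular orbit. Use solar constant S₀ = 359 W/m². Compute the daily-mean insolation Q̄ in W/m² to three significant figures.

Solar declination: sin δ = sin ε · sin λ_s = sin 57.30° × sin 93.0° = 0.84036, so δ = +57.178°.
cos H₀ = −tan(+63.1°) tan(+57.178°) = -3.0560 ≤ −1 ⇒ polar day, H₀ = π.
Bracket: H₀ sin φ sin δ + cos φ cos δ sin H₀ = 3.1416×0.89180×0.84036 + 0.45243×0.54203×0.00000 = 2.354419 + 0.000000 = 2.354419.
Q̄ = (S₀/π) × [bracket] = (359/π) × 2.354419 = 269.0 W/m².

Q̄ ≈ 269 W/m²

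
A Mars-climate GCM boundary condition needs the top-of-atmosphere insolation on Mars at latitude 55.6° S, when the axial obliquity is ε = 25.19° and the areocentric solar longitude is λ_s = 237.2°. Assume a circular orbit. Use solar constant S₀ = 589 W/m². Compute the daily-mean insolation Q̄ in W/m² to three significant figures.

Q̄ ≈ 202 W/m²

sin δ = sin 25.19° × sin 237.2° = -0.35776, so δ = -20.963°.
cos H₀ = −tan(-55.6°) tan(-20.963°) = -0.5595, H₀ = 2.1646 rad.
Bracket: H₀ sin φ sin δ + cos φ cos δ sin H₀ = 2.1646×-0.82511×-0.35776 + 0.56497×0.93381×0.82881 = 0.638971 + 0.437259 = 1.076230.
Q̄ = (S₀/π) × [bracket] = (589/π) × 1.076230 = 201.8 W/m².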